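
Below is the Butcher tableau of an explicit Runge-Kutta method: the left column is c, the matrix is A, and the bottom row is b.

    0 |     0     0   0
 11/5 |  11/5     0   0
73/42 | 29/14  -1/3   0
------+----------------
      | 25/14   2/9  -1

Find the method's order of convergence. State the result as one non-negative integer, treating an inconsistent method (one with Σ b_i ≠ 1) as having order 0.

b = (25/14, 2/9, -1)
c = (0, 11/5, 73/42)
Ac = (0, 0, -11/15)
Σ b_i: 25/14·1 + 2/9·1 + (-1)·1 = 127/126 ≠ 1 ⇒ order 0.

0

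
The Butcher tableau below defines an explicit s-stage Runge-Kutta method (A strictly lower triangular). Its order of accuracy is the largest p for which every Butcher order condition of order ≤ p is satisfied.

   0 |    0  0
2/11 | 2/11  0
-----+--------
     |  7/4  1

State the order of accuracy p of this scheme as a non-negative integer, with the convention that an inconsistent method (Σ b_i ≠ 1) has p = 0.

b = (7/4, 1)
c = (0, 2/11)
Σ b_i: 7/4·1 + 1·1 = 11/4 ≠ 1 ⇒ order 0.

0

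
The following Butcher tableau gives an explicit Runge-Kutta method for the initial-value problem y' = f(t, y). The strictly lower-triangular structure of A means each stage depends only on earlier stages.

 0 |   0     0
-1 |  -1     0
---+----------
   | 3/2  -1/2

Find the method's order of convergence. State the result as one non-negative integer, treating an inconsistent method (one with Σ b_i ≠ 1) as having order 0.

b = (3/2, -1/2)
c = (0, -1)
Σ b_i: 3/2·1 + (-1/2)·1 = 1 ✓
b·c: (-1/2)·(-1) = 1/2 ✓; 2 stages ⇒ order 2.

2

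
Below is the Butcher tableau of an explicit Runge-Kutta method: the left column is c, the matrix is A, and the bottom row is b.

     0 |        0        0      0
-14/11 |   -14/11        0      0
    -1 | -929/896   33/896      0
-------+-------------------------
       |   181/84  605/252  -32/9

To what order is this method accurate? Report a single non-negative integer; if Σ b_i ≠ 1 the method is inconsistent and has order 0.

b = (181/84, 605/252, -32/9)
c = (0, -14/11, -1)
Ac = (0, 0, -3/64)
Σ b_i: 181/84·1 + 605/252·1 + (-32/9)·1 = 1 ✓
b·c: 605/252·(-14/11) + (-32/9)·(-1) = 1/2 ✓
b·c²: 605/252·196/121 + (-32/9)·1 = 1/3 ✓
b·Ac: (-32/9)·(-3/64) = 1/6 ✓; 3 stages ⇒ order 3.

3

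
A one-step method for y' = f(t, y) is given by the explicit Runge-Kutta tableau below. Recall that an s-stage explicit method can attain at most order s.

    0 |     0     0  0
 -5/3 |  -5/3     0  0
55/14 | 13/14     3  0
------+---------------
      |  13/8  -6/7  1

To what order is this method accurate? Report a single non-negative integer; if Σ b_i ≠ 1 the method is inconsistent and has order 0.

b = (13/8, -6/7, 1)
c = (0, -5/3, 55/14)
Ac = (0, 0, -5)
Σ b_i: 13/8·1 + (-6/7)·1 + 1·1 = 99/56 ≠ 1 ⇒ order 0.

0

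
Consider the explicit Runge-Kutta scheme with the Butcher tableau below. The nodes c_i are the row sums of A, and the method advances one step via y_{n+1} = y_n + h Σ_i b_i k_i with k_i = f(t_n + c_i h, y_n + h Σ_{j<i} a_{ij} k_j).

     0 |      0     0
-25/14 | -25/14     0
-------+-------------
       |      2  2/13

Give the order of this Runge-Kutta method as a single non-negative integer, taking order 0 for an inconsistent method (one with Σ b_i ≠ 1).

b = (2, 2/13)
c = (0, -25/14)
Σ b_i: 2·1 + 2/13·1 = 28/13 ≠ 1 ⇒ order 0.

0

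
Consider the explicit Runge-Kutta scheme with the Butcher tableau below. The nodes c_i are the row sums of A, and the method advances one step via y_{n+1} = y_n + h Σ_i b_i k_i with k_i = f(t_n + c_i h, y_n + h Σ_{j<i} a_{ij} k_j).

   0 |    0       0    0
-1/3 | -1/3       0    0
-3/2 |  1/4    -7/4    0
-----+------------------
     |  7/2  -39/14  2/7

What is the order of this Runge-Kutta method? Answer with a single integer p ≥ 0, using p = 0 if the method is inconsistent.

3

b = (7/2, -39/14, 2/7)
c = (0, -1/3, -3/2)
Ac = (0, 0, 7/12)
Σ b_i: 7/2·1 + (-39/14)·1 + 2/7·1 = 1 ✓
b·c: (-39/14)·(-1/3) + 2/7·(-3/2) = 1/2 ✓
b·c²: (-39/14)·1/9 + 2/7·9/4 = 1/3 ✓
b·Ac: 2/7·7/12 = 1/6 ✓; 3 stages ⇒ order 3.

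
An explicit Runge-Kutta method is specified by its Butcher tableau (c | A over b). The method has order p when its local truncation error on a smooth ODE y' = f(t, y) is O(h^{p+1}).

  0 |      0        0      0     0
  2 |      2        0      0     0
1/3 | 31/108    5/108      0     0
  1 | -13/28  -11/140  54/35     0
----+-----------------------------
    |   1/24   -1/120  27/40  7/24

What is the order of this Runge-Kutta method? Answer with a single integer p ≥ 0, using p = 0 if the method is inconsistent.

b = (1/24, -1/120, 27/40, 7/24)
c = (0, 2, 1/3, 1)
Ac = (0, 0, 5/54, 5/14)
Σ b_i: 1/24·1 + (-1/120)·1 + 27/40·1 + 7/24·1 = 1 ✓
b·c: (-1/120)·2 + 27/40·1/3 + 7/24·1 = 1/2 ✓
b·c²: (-1/120)·4 + 27/40·1/9 + 7/24·1 = 1/3 ✓
b·Ac: 27/40·5/54 + 7/24·5/14 = 1/6 ✓
b·c³: (-1/120)·8 + 27/40·1/27 + 7/24·1 = 1/4 ✓
b·(c∘Ac): 27/40·5/162 + 7/24·5/14 = 1/8 ✓
b·Ac²: 27/40·5/27 + 7/24·(-1/7) = 1/12 ✓
b·A²c: 7/24·1/7 = 1/24 ✓; 4 stages ⇒ order 4.

4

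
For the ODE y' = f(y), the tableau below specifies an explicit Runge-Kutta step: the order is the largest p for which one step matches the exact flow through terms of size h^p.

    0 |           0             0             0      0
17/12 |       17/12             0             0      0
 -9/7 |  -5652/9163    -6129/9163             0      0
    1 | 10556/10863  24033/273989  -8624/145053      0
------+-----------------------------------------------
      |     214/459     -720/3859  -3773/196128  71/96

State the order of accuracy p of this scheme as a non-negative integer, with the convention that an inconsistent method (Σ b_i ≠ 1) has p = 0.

b = (214/459, -720/3859, -3773/196128, 71/96)
c = (0, 17/12, -9/7, 1)
Ac = (0, 0, -2043/2156, 57/284)
Σ b_i: 214/459·1 + (-720/3859)·1 + (-3773/196128)·1 + 71/96·1 = 1 ✓
b·c: (-720/3859)·17/12 + (-3773/196128)·(-9/7) + 71/96·1 = 1/2 ✓
b·c²: (-720/3859)·289/144 + (-3773/196128)·81/49 + 71/96·1 = 1/3 ✓
b·Ac: (-3773/196128)·(-2043/2156) + 71/96·57/284 = 1/6 ✓
b·c³: (-720/3859)·4913/1728 + (-3773/196128)·(-729/343) + 71/96·1 = 1/4 ✓
b·(c∘Ac): (-3773/196128)·18387/15092 + 71/96·57/284 = 1/8 ✓
b·Ac²: (-3773/196128)·(-11577/8624) + 71/96·265/3408 = 1/12 ✓
b·A²c: 71/96·4/71 = 1/24 ✓; 4 stages ⇒ order 4.

4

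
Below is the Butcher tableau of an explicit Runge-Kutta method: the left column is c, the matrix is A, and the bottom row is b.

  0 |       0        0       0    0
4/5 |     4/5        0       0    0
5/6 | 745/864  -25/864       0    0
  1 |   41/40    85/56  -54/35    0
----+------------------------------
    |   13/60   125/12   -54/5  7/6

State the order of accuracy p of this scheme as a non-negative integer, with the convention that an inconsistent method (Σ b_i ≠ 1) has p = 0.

4

b = (13/60, 125/12, -54/5, 7/6)
c = (0, 4/5, 5/6, 1)
Ac = (0, 0, -5/216, -1/14)
Σ b_i: 13/60·1 + 125/12·1 + (-54/5)·1 + 7/6·1 = 1 ✓
b·c: 125/12·4/5 + (-54/5)·5/6 + 7/6·1 = 1/2 ✓
b·c²: 125/12·16/25 + (-54/5)·25/36 + 7/6·1 = 1/3 ✓
b·Ac: (-54/5)·(-5/216) + 7/6·(-1/14) = 1/6 ✓
b·c³: 125/12·64/125 + (-54/5)·125/216 + 7/6·1 = 1/4 ✓
b·(c∘Ac): (-54/5)·(-25/1296) + 7/6·(-1/14) = 1/8 ✓
b·Ac²: (-54/5)·(-1/54) + 7/6·(-1/10) = 1/12 ✓
b·A²c: 7/6·1/28 = 1/24 ✓; 4 stages ⇒ order 4.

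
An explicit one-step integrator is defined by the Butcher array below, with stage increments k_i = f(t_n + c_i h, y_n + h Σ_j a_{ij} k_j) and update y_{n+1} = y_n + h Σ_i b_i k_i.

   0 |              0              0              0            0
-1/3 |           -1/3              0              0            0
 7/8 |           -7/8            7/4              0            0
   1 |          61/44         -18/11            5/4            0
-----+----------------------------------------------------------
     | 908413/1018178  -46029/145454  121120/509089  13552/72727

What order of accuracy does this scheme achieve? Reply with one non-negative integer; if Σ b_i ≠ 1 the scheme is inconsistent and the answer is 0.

b = (908413/1018178, -46029/145454, 121120/509089, 13552/72727)
c = (0, -1/3, 7/8, 1)
Ac = (0, 0, -7/12, 577/352)
Σ b_i: 908413/1018178·1 + (-46029/145454)·1 + 121120/509089·1 + 13552/72727·1 = 1 ✓
b·c: (-46029/145454)·(-1/3) + 121120/509089·7/8 + 13552/72727·1 = 1/2 ✓
b·c²: (-46029/145454)·1/9 + 121120/509089·49/64 + 13552/72727·1 = 1/3 ✓
b·Ac: 121120/509089·(-7/12) + 13552/72727·577/352 = 1/6 ✓
b·c³: (-46029/145454)·(-1/27) + 121120/509089·343/512 + 13552/72727·1 = 3743417/10472688 ≠ 1/4 ⇒ order 3.
b·(c∘Ac): 121120/509089·(-49/96) + 13552/72727·577/352 = 80297/436362 ≠ 1/8
b·Ac²: 121120/509089·7/36 + 13552/72727·2183/2816 = 1997299/10472688 ≠ 1/12
b·A²c: 13552/72727·(-35/48) = -29645/218181 ≠ 1/24

3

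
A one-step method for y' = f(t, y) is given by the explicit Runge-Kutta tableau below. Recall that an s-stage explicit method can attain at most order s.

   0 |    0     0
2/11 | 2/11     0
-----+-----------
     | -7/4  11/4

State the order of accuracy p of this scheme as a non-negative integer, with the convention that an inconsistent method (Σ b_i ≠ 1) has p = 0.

b = (-7/4, 11/4)
c = (0, 2/11)
Σ b_i: (-7/4)·1 + 11/4·1 = 1 ✓
b·c: 11/4·2/11 = 1/2 ✓; 2 stages ⇒ order 2.

2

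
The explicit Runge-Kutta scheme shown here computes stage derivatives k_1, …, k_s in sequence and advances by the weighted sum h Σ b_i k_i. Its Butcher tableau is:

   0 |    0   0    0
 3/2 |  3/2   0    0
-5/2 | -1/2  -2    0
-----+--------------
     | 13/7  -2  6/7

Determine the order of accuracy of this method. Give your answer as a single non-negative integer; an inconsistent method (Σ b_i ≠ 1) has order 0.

b = (13/7, -2, 6/7)
c = (0, 3/2, -5/2)
Ac = (0, 0, -3)
Σ b_i: 13/7·1 + (-2)·1 + 6/7·1 = 5/7 ≠ 1 ⇒ order 0.

0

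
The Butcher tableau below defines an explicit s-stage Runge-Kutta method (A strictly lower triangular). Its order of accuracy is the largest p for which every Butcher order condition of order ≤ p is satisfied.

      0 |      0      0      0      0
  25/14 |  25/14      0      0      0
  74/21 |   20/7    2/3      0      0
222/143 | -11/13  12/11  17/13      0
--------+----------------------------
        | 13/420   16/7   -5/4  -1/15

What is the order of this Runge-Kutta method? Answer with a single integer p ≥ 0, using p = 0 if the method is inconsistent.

1

b = (13/420, 16/7, -5/4, -1/15)
c = (0, 25/14, 74/21, 222/143)
Ac = (0, 0, 25/21, 19688/3003)
Σ b_i: 13/420·1 + 16/7·1 + (-5/4)·1 + (-1/15)·1 = 1 ✓
b·c: 16/7·25/14 + (-5/4)·74/21 + (-1/15)·222/143 = -89681/210210 ≠ 1/2 ⇒ order 1.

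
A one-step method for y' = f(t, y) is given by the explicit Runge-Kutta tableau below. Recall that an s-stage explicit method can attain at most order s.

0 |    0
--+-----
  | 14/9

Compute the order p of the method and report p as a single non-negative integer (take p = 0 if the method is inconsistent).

b = (14/9)
c = (0)
Σ b_i: 14/9·1 = 14/9 ≠ 1 ⇒ order 0.

0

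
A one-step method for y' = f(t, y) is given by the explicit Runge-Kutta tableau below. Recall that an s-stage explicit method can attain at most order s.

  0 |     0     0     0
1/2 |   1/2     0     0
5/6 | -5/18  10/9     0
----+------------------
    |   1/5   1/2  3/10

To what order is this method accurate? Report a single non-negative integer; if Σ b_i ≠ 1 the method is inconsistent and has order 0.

b = (1/5, 1/2, 3/10)
c = (0, 1/2, 5/6)
Ac = (0, 0, 5/9)
Σ b_i: 1/5·1 + 1/2·1 + 3/10·1 = 1 ✓
b·c: 1/2·1/2 + 3/10·5/6 = 1/2 ✓
b·c²: 1/2·1/4 + 3/10·25/36 = 1/3 ✓
b·Ac: 3/10·5/9 = 1/6 ✓; 3 stages ⇒ order 3.

3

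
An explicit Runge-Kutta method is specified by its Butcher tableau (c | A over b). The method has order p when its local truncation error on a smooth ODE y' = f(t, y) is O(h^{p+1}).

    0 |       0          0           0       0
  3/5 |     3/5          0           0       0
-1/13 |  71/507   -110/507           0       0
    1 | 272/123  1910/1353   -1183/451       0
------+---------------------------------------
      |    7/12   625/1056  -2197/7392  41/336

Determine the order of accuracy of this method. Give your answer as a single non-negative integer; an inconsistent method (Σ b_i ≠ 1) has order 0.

b = (7/12, 625/1056, -2197/7392, 41/336)
c = (0, 3/5, -1/13, 1)
Ac = (0, 0, -22/169, 43/41)
Σ b_i: 7/12·1 + 625/1056·1 + (-2197/7392)·1 + 41/336·1 = 1 ✓
b·c: 625/1056·3/5 + (-2197/7392)·(-1/13) + 41/336·1 = 1/2 ✓
b·c²: 625/1056·9/25 + (-2197/7392)·1/169 + 41/336·1 = 1/3 ✓
b·Ac: (-2197/7392)·(-22/169) + 41/336·43/41 = 1/6 ✓
b·c³: 625/1056·27/125 + (-2197/7392)·(-1/2197) + 41/336·1 = 1/4 ✓
b·(c∘Ac): (-2197/7392)·22/2197 + 41/336·43/41 = 1/8 ✓
b·Ac²: (-2197/7392)·(-66/845) + 41/336·101/205 = 1/12 ✓
b·A²c: 41/336·14/41 = 1/24 ✓; 4 stages ⇒ order 4.

4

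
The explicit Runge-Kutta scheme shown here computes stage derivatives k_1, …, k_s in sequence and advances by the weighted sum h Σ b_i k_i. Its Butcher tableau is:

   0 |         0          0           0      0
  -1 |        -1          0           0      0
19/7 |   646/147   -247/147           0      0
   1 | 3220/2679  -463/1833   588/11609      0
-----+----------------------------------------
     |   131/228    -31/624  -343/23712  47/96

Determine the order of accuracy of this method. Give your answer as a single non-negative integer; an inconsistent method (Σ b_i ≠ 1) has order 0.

4

b = (131/228, -31/624, -343/23712, 47/96)
c = (0, -1, 19/7, 1)
Ac = (0, 0, 247/147, 55/141)
Σ b_i: 131/228·1 + (-31/624)·1 + (-343/23712)·1 + 47/96·1 = 1 ✓
b·c: (-31/624)·(-1) + (-343/23712)·19/7 + 47/96·1 = 1/2 ✓
b·c²: (-31/624)·1 + (-343/23712)·361/49 + 47/96·1 = 1/3 ✓
b·Ac: (-343/23712)·247/147 + 47/96·55/141 = 1/6 ✓
b·c³: (-31/624)·(-1) + (-343/23712)·6859/343 + 47/96·1 = 1/4 ✓
b·(c∘Ac): (-343/23712)·4693/1029 + 47/96·55/141 = 1/8 ✓
b·Ac²: (-343/23712)·(-247/147) + 47/96·17/141 = 1/12 ✓
b·A²c: 47/96·4/47 = 1/24 ✓; 4 stages ⇒ order 4.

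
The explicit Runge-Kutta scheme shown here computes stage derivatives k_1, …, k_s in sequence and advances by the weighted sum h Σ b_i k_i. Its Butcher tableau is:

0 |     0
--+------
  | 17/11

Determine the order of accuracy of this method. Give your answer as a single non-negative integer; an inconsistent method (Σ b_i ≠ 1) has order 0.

0

b = (17/11)
c = (0)
Σ b_i: 17/11·1 = 17/11 ≠ 1 ⇒ order 0.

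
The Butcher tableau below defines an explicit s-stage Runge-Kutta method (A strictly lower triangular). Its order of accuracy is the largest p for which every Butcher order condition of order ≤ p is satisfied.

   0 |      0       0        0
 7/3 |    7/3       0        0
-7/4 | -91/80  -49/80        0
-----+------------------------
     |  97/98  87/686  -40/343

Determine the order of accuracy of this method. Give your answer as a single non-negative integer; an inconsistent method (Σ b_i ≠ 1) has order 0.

3

b = (97/98, 87/686, -40/343)
c = (0, 7/3, -7/4)
Ac = (0, 0, -343/240)
Σ b_i: 97/98·1 + 87/686·1 + (-40/343)·1 = 1 ✓
b·c: 87/686·7/3 + (-40/343)·(-7/4) = 1/2 ✓
b·c²: 87/686·49/9 + (-40/343)·49/16 = 1/3 ✓
b·Ac: (-40/343)·(-343/240) = 1/6 ✓; 3 stages ⇒ order 3.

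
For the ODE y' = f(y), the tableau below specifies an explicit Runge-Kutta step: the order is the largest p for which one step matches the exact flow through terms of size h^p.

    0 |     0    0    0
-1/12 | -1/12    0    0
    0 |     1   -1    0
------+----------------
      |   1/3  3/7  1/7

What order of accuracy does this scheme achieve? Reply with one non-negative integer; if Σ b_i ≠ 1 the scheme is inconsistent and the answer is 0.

0

b = (1/3, 3/7, 1/7)
c = (0, -1/12, 0)
Ac = (0, 0, 1/12)
Σ b_i: 1/3·1 + 3/7·1 + 1/7·1 = 19/21 ≠ 1 ⇒ order 0.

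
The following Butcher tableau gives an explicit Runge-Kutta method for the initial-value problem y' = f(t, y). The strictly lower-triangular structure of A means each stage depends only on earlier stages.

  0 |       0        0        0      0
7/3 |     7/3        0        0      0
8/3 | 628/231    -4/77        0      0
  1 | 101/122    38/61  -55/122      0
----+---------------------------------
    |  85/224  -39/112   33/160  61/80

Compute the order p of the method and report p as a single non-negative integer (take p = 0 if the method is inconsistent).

4

b = (85/224, -39/112, 33/160, 61/80)
c = (0, 7/3, 8/3, 1)
Ac = (0, 0, -4/33, 46/183)
Σ b_i: 85/224·1 + (-39/112)·1 + 33/160·1 + 61/80·1 = 1 ✓
b·c: (-39/112)·7/3 + 33/160·8/3 + 61/80·1 = 1/2 ✓
b·c²: (-39/112)·49/9 + 33/160·64/9 + 61/80·1 = 1/3 ✓
b·Ac: 33/160·(-4/33) + 61/80·46/183 = 1/6 ✓
b·c³: (-39/112)·343/27 + 33/160·512/27 + 61/80·1 = 1/4 ✓
b·(c∘Ac): 33/160·(-32/99) + 61/80·46/183 = 1/8 ✓
b·Ac²: 33/160·(-28/99) + 61/80·34/183 = 1/12 ✓
b·A²c: 61/80·10/183 = 1/24 ✓; 4 stages ⇒ order 4.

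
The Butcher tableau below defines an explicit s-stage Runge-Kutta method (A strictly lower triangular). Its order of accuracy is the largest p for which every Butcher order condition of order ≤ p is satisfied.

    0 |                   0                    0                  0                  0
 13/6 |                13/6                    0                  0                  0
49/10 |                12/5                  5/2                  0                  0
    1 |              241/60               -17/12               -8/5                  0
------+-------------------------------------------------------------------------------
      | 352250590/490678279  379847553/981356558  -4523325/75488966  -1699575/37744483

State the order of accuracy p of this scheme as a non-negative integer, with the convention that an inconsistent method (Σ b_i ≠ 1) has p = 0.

3

b = (352250590/490678279, 379847553/981356558, -4523325/75488966, -1699575/37744483)
c = (0, 13/6, 49/10, 1)
Ac = (0, 0, 65/12, -19637/1800)
Σ b_i: 352250590/490678279·1 + 379847553/981356558·1 + (-4523325/75488966)·1 + (-1699575/37744483)·1 = 1 ✓
b·c: 379847553/981356558·13/6 + (-4523325/75488966)·49/10 + (-1699575/37744483)·1 = 1/2 ✓
b·c²: 379847553/981356558·169/36 + (-4523325/75488966)·2401/100 + (-1699575/37744483)·1 = 1/3 ✓
b·Ac: (-4523325/75488966)·65/12 + (-1699575/37744483)·(-19637/1800) = 1/6 ✓
b·c³: 379847553/981356558·2197/216 + (-4523325/75488966)·117649/1000 + (-1699575/37744483)·1 = -6129469897/1941144840 ≠ 1/4 ⇒ order 3.
b·(c∘Ac): (-4523325/75488966)·637/24 + (-1699575/37744483)·(-19637/1800) = -1991369911/1811735184 ≠ 1/8
b·Ac²: (-4523325/75488966)·845/72 + (-1699575/37744483)·(-2433589/54000) = 1287018293/970572420 ≠ 1/12
b·A²c: (-1699575/37744483)·(-26/3) = 14729650/37744483 ≠ 1/24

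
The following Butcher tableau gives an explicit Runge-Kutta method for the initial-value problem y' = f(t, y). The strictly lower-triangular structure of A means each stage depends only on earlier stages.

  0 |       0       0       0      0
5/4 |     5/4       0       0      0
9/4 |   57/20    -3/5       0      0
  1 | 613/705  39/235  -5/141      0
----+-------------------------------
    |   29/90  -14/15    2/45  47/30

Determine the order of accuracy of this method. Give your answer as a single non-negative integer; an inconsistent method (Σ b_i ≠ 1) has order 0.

4

b = (29/90, -14/15, 2/45, 47/30)
c = (0, 5/4, 9/4, 1)
Ac = (0, 0, -3/4, 6/47)
Σ b_i: 29/90·1 + (-14/15)·1 + 2/45·1 + 47/30·1 = 1 ✓
b·c: (-14/15)·5/4 + 2/45·9/4 + 47/30·1 = 1/2 ✓
b·c²: (-14/15)·25/16 + 2/45·81/16 + 47/30·1 = 1/3 ✓
b·Ac: 2/45·(-3/4) + 47/30·6/47 = 1/6 ✓
b·c³: (-14/15)·125/64 + 2/45·729/64 + 47/30·1 = 1/4 ✓
b·(c∘Ac): 2/45·(-27/16) + 47/30·6/47 = 1/8 ✓
b·Ac²: 2/45·(-15/16) + 47/30·15/188 = 1/12 ✓
b·A²c: 47/30·5/188 = 1/24 ✓; 4 stages ⇒ order 4.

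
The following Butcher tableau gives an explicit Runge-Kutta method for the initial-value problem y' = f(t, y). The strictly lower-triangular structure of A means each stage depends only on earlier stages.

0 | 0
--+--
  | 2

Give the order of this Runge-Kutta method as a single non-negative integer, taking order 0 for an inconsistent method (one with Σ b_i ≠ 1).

0

b = (2)
c = (0)
Σ b_i: 2·1 = 2 ≠ 1 ⇒ order 0.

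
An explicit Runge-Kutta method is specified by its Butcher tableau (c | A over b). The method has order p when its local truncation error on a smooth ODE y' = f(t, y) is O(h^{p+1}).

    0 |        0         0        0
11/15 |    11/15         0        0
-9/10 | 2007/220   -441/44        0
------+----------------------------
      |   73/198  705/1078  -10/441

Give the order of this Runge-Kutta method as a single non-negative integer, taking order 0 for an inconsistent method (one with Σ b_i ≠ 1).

3

b = (73/198, 705/1078, -10/441)
c = (0, 11/15, -9/10)
Ac = (0, 0, -147/20)
Σ b_i: 73/198·1 + 705/1078·1 + (-10/441)·1 = 1 ✓
b·c: 705/1078·11/15 + (-10/441)·(-9/10) = 1/2 ✓
b·c²: 705/1078·121/225 + (-10/441)·81/100 = 1/3 ✓
b·Ac: (-10/441)·(-147/20) = 1/6 ✓; 3 stages ⇒ order 3.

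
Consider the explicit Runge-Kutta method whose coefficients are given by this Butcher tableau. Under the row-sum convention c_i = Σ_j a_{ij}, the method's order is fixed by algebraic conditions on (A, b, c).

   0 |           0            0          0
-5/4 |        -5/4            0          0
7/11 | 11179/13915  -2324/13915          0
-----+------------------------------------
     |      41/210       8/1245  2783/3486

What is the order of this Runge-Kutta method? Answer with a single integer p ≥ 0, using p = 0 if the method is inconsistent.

3

b = (41/210, 8/1245, 2783/3486)
c = (0, -5/4, 7/11)
Ac = (0, 0, 581/2783)
Σ b_i: 41/210·1 + 8/1245·1 + 2783/3486·1 = 1 ✓
b·c: 8/1245·(-5/4) + 2783/3486·7/11 = 1/2 ✓
b·c²: 8/1245·25/16 + 2783/3486·49/121 = 1/3 ✓
b·Ac: 2783/3486·581/2783 = 1/6 ✓; 3 stages ⇒ order 3.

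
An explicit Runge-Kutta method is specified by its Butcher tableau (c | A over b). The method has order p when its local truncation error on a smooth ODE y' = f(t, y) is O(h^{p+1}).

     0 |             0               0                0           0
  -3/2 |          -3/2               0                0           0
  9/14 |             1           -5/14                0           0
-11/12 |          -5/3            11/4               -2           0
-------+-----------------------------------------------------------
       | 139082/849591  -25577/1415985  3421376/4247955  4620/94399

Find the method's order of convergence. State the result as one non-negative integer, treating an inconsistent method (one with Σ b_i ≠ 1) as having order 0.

3

b = (139082/849591, -25577/1415985, 3421376/4247955, 4620/94399)
c = (0, -3/2, 9/14, -11/12)
Ac = (0, 0, 15/28, -303/56)
Σ b_i: 139082/849591·1 + (-25577/1415985)·1 + 3421376/4247955·1 + 4620/94399·1 = 1 ✓
b·c: (-25577/1415985)·(-3/2) + 3421376/4247955·9/14 + 4620/94399·(-11/12) = 1/2 ✓
b·c²: (-25577/1415985)·9/4 + 3421376/4247955·81/196 + 4620/94399·121/144 = 1/3 ✓
b·Ac: 3421376/4247955·15/28 + 4620/94399·(-303/56) = 1/6 ✓
b·c³: (-25577/1415985)·(-27/8) + 3421376/4247955·729/2744 + 4620/94399·(-1331/1728) = 22574497/95154192 ≠ 1/4 ⇒ order 3.
b·(c∘Ac): 3421376/4247955·135/392 + 4620/94399·1111/224 = 392787/755192 ≠ 1/8
b·Ac²: 3421376/4247955·(-45/56) + 4620/94399·4203/784 = -1017193/2643172 ≠ 1/12
b·A²c: 4620/94399·(-15/14) = -4950/94399 ≠ 1/24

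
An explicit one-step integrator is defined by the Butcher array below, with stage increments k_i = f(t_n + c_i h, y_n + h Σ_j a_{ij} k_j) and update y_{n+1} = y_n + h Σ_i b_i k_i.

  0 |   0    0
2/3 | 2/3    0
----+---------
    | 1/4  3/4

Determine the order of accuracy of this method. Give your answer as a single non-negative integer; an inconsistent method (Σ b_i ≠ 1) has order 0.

b = (1/4, 3/4)
c = (0, 2/3)
Σ b_i: 1/4·1 + 3/4·1 = 1 ✓
b·c: 3/4·2/3 = 1/2 ✓; 2 stages ⇒ order 2.

2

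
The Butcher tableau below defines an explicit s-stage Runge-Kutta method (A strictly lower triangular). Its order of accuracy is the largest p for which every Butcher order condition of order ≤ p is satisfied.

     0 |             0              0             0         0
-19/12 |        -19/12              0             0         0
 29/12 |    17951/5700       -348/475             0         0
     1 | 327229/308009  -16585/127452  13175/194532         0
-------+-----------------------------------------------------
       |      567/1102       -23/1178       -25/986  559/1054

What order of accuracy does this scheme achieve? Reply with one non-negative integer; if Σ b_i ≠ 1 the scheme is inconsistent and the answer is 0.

b = (567/1102, -23/1178, -25/986, 559/1054)
c = (0, -19/12, 29/12, 1)
Ac = (0, 0, 29/25, 620/1677)
Σ b_i: 567/1102·1 + (-23/1178)·1 + (-25/986)·1 + 559/1054·1 = 1 ✓
b·c: (-23/1178)·(-19/12) + (-25/986)·29/12 + 559/1054·1 = 1/2 ✓
b·c²: (-23/1178)·361/144 + (-25/986)·841/144 + 559/1054·1 = 1/3 ✓
b·Ac: (-25/986)·29/25 + 559/1054·620/1677 = 1/6 ✓
b·c³: (-23/1178)·(-6859/1728) + (-25/986)·24389/1728 + 559/1054·1 = 1/4 ✓
b·(c∘Ac): (-25/986)·841/300 + 559/1054·620/1677 = 1/8 ✓
b·Ac²: (-25/986)·(-551/300) + 559/1054·155/2236 = 1/12 ✓
b·A²c: 559/1054·527/6708 = 1/24 ✓; 4 stages ⇒ order 4.

4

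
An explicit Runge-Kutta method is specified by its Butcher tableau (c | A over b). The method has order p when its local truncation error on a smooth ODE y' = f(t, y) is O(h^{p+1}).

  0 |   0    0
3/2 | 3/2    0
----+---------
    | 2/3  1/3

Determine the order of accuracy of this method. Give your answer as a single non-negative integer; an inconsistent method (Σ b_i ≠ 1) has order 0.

2

b = (2/3, 1/3)
c = (0, 3/2)
Σ b_i: 2/3·1 + 1/3·1 = 1 ✓
b·c: 1/3·3/2 = 1/2 ✓; 2 stages ⇒ order 2.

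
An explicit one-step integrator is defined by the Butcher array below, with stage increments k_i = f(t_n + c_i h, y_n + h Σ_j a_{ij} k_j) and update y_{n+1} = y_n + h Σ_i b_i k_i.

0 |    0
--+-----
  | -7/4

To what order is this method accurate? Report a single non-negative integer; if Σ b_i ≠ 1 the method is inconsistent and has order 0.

b = (-7/4)
c = (0)
Σ b_i: (-7/4)·1 = -7/4 ≠ 1 ⇒ order 0.

0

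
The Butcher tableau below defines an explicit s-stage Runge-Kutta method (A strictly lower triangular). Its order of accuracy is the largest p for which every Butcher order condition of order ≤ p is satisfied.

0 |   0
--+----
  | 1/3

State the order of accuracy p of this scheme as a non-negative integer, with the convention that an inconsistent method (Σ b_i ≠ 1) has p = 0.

0

b = (1/3)
c = (0)
Σ b_i: 1/3·1 = 1/3 ≠ 1 ⇒ order 0.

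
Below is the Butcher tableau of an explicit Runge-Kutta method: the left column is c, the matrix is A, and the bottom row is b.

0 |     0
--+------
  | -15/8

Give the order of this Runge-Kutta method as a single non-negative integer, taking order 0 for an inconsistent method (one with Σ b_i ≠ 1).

b = (-15/8)
c = (0)
Σ b_i: (-15/8)·1 = -15/8 ≠ 1 ⇒ order 0.

0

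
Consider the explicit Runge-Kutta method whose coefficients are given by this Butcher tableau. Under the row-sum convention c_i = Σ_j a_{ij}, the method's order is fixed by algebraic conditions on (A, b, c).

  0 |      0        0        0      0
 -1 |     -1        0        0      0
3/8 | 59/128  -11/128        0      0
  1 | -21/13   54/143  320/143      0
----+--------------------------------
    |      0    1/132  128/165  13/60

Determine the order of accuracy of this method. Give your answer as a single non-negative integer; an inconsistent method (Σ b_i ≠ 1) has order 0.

b = (0, 1/132, 128/165, 13/60)
c = (0, -1, 3/8, 1)
Ac = (0, 0, 11/128, 6/13)
Σ b_i: 1/132·1 + 128/165·1 + 13/60·1 = 1 ✓
b·c: 1/132·(-1) + 128/165·3/8 + 13/60·1 = 1/2 ✓
b·c²: 1/132·1 + 128/165·9/64 + 13/60·1 = 1/3 ✓
b·Ac: 128/165·11/128 + 13/60·6/13 = 1/6 ✓
b·c³: 1/132·(-1) + 128/165·27/512 + 13/60·1 = 1/4 ✓
b·(c∘Ac): 128/165·33/1024 + 13/60·6/13 = 1/8 ✓
b·Ac²: 128/165·(-11/128) + 13/60·9/13 = 1/12 ✓
b·A²c: 13/60·5/26 = 1/24 ✓; 4 stages ⇒ order 4.

4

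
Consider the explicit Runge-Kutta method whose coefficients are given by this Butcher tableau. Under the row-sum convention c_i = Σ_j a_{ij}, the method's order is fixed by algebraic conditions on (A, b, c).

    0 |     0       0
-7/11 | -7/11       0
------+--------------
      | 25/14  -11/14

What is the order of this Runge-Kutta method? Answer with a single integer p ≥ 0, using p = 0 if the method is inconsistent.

2

b = (25/14, -11/14)
c = (0, -7/11)
Σ b_i: 25/14·1 + (-11/14)·1 = 1 ✓
b·c: (-11/14)·(-7/11) = 1/2 ✓; 2 stages ⇒ order 2.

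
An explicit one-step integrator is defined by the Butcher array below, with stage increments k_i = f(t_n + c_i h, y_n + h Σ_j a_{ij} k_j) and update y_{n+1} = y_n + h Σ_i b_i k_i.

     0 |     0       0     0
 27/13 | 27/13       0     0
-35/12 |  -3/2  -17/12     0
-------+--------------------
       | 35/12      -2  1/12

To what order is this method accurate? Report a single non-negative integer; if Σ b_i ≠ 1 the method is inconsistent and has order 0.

b = (35/12, -2, 1/12)
c = (0, 27/13, -35/12)
Ac = (0, 0, -153/52)
Σ b_i: 35/12·1 + (-2)·1 + 1/12·1 = 1 ✓
b·c: (-2)·27/13 + 1/12·(-35/12) = -8231/1872 ≠ 1/2 ⇒ order 1.

1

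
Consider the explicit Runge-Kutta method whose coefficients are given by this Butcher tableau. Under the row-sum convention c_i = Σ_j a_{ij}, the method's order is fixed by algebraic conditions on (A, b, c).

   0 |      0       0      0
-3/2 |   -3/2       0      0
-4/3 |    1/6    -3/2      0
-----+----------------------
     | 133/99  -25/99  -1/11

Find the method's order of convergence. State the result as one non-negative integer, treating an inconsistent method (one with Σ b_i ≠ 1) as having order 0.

b = (133/99, -25/99, -1/11)
c = (0, -3/2, -4/3)
Ac = (0, 0, 9/4)
Σ b_i: 133/99·1 + (-25/99)·1 + (-1/11)·1 = 1 ✓
b·c: (-25/99)·(-3/2) + (-1/11)·(-4/3) = 1/2 ✓
b·c²: (-25/99)·9/4 + (-1/11)·16/9 = -289/396 ≠ 1/3 ⇒ order 2.
b·Ac: (-1/11)·9/4 = -9/44 ≠ 1/6

2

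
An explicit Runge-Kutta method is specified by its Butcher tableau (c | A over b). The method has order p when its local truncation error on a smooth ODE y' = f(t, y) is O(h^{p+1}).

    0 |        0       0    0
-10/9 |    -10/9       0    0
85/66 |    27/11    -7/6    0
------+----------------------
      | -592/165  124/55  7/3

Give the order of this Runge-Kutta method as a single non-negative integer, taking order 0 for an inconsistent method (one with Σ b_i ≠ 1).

2

b = (-592/165, 124/55, 7/3)
c = (0, -10/9, 85/66)
Ac = (0, 0, 35/27)
Σ b_i: (-592/165)·1 + 124/55·1 + 7/3·1 = 1 ✓
b·c: 124/55·(-10/9) + 7/3·85/66 = 1/2 ✓
b·c²: 124/55·100/81 + 7/3·7225/4356 = 260845/39204 ≠ 1/3 ⇒ order 2.
b·Ac: 7/3·35/27 = 245/81 ≠ 1/6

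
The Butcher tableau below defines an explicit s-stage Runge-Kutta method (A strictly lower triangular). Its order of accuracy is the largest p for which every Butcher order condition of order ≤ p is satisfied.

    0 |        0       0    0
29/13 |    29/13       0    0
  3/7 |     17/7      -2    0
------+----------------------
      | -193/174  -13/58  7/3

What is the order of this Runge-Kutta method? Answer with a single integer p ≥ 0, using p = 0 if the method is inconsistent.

2

b = (-193/174, -13/58, 7/3)
c = (0, 29/13, 3/7)
Ac = (0, 0, -58/13)
Σ b_i: (-193/174)·1 + (-13/58)·1 + 7/3·1 = 1 ✓
b·c: (-13/58)·29/13 + 7/3·3/7 = 1/2 ✓
b·c²: (-13/58)·841/169 + 7/3·9/49 = -125/182 ≠ 1/3 ⇒ order 2.
b·Ac: 7/3·(-58/13) = -406/39 ≠ 1/6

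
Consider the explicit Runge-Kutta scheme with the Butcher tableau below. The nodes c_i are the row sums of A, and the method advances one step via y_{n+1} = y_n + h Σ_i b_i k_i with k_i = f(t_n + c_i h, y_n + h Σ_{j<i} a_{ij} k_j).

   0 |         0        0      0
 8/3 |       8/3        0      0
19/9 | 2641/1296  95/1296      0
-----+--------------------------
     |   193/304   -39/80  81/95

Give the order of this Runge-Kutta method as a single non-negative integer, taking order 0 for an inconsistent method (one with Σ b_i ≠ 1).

b = (193/304, -39/80, 81/95)
c = (0, 8/3, 19/9)
Ac = (0, 0, 95/486)
Σ b_i: 193/304·1 + (-39/80)·1 + 81/95·1 = 1 ✓
b·c: (-39/80)·8/3 + 81/95·19/9 = 1/2 ✓
b·c²: (-39/80)·64/9 + 81/95·361/81 = 1/3 ✓
b·Ac: 81/95·95/486 = 1/6 ✓; 3 stages ⇒ order 3.

3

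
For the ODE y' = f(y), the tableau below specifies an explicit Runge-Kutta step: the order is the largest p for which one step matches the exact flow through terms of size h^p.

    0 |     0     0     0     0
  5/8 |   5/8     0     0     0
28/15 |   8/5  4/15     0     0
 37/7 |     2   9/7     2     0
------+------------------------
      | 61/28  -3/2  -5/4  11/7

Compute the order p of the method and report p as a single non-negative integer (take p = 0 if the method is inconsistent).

1

b = (61/28, -3/2, -5/4, 11/7)
c = (0, 5/8, 28/15, 37/7)
Ac = (0, 0, 1/6, 3811/840)
Σ b_i: 61/28·1 + (-3/2)·1 + (-5/4)·1 + 11/7·1 = 1 ✓
b·c: (-3/2)·5/8 + (-5/4)·28/15 + 11/7·37/7 = 11843/2352 ≠ 1/2 ⇒ order 1.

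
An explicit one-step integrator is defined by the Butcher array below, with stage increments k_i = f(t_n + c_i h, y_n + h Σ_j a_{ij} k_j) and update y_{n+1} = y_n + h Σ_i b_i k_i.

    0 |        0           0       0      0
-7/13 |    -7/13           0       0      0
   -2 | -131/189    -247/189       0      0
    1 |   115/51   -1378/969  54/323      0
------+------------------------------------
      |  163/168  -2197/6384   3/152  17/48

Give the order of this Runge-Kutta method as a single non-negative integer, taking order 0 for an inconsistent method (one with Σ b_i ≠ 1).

4

b = (163/168, -2197/6384, 3/152, 17/48)
c = (0, -7/13, -2, 1)
Ac = (0, 0, 19/27, 22/51)
Σ b_i: 163/168·1 + (-2197/6384)·1 + 3/152·1 + 17/48·1 = 1 ✓
b·c: (-2197/6384)·(-7/13) + 3/152·(-2) + 17/48·1 = 1/2 ✓
b·c²: (-2197/6384)·49/169 + 3/152·4 + 17/48·1 = 1/3 ✓
b·Ac: 3/152·19/27 + 17/48·22/51 = 1/6 ✓
b·c³: (-2197/6384)·(-343/2197) + 3/152·(-8) + 17/48·1 = 1/4 ✓
b·(c∘Ac): 3/152·(-38/27) + 17/48·22/51 = 1/8 ✓
b·Ac²: 3/152·(-133/351) + 17/48·10/39 = 1/12 ✓
b·A²c: 17/48·2/17 = 1/24 ✓; 4 stages ⇒ order 4.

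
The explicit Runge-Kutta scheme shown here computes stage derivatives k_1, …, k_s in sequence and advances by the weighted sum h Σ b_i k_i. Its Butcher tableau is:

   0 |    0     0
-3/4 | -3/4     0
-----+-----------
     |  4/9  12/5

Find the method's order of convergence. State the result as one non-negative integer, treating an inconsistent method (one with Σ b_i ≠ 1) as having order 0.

0

b = (4/9, 12/5)
c = (0, -3/4)
Σ b_i: 4/9·1 + 12/5·1 = 128/45 ≠ 1 ⇒ order 0.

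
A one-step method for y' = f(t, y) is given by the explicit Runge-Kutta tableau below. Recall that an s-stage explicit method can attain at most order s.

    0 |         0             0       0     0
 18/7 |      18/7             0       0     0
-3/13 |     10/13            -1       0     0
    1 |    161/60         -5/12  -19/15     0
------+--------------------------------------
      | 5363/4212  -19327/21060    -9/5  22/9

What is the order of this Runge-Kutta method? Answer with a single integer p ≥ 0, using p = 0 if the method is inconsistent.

b = (5363/4212, -19327/21060, -9/5, 22/9)
c = (0, 18/7, -3/13, 1)
Ac = (0, 0, -18/7, -709/910)
Σ b_i: 5363/4212·1 + (-19327/21060)·1 + (-9/5)·1 + 22/9·1 = 1 ✓
b·c: (-19327/21060)·18/7 + (-9/5)·(-3/13) + 22/9·1 = 1/2 ✓
b·c²: (-19327/21060)·324/49 + (-9/5)·9/169 + 22/9·1 = -39602/10647 ≠ 1/3 ⇒ order 2.
b·Ac: (-9/5)·(-18/7) + 22/9·(-709/910) = 2231/819 ≠ 1/6

2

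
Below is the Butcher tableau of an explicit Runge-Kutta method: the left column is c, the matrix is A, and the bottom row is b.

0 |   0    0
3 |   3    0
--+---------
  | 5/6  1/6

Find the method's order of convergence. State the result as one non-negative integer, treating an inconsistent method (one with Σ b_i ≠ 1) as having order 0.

b = (5/6, 1/6)
c = (0, 3)
Σ b_i: 5/6·1 + 1/6·1 = 1 ✓
b·c: 1/6·3 = 1/2 ✓; 2 stages ⇒ order 2.

2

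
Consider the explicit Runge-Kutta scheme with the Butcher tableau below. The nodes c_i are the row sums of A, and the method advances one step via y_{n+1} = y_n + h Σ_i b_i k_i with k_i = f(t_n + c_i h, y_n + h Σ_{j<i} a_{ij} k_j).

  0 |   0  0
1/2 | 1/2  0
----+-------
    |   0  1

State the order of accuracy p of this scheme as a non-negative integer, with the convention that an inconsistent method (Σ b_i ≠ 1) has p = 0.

2

b = (0, 1)
c = (0, 1/2)
Σ b_i: 1·1 = 1 ✓
b·c: 1·1/2 = 1/2 ✓; 2 stages ⇒ order 2.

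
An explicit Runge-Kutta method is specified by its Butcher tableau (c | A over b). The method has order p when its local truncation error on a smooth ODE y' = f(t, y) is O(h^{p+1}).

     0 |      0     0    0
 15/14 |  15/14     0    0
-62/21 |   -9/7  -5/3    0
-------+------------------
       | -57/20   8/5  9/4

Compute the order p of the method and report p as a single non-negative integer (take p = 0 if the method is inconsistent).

b = (-57/20, 8/5, 9/4)
c = (0, 15/14, -62/21)
Ac = (0, 0, -25/14)
Σ b_i: (-57/20)·1 + 8/5·1 + 9/4·1 = 1 ✓
b·c: 8/5·15/14 + 9/4·(-62/21) = -69/14 ≠ 1/2 ⇒ order 1.

1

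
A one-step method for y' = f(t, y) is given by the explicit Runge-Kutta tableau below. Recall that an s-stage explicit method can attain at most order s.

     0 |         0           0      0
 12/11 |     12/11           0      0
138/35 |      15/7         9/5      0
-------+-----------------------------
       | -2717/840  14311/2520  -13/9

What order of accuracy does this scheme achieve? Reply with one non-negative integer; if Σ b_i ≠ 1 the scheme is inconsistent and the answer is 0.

2

b = (-2717/840, 14311/2520, -13/9)
c = (0, 12/11, 138/35)
Ac = (0, 0, 108/55)
Σ b_i: (-2717/840)·1 + 14311/2520·1 + (-13/9)·1 = 1 ✓
b·c: 14311/2520·12/11 + (-13/9)·138/35 = 1/2 ✓
b·c²: 14311/2520·144/121 + (-13/9)·19044/1225 = -211518/13475 ≠ 1/3 ⇒ order 2.
b·Ac: (-13/9)·108/55 = -156/55 ≠ 1/6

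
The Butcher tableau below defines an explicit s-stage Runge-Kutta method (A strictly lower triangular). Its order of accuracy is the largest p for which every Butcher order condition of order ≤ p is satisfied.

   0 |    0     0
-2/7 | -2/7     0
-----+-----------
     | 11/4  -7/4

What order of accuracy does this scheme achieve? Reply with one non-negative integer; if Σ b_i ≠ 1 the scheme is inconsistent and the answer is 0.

2

b = (11/4, -7/4)
c = (0, -2/7)
Σ b_i: 11/4·1 + (-7/4)·1 = 1 ✓
b·c: (-7/4)·(-2/7) = 1/2 ✓; 2 stages ⇒ order 2.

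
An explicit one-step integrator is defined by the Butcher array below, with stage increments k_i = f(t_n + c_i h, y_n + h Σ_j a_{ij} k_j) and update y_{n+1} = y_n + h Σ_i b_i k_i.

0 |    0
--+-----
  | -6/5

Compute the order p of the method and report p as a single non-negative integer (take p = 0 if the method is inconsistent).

0

b = (-6/5)
c = (0)
Σ b_i: (-6/5)·1 = -6/5 ≠ 1 ⇒ order 0.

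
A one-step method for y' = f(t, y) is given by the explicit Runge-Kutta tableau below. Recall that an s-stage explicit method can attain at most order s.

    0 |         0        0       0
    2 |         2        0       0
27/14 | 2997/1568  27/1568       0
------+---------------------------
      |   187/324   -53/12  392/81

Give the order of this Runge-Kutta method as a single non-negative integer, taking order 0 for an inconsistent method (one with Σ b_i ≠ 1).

b = (187/324, -53/12, 392/81)
c = (0, 2, 27/14)
Ac = (0, 0, 27/784)
Σ b_i: 187/324·1 + (-53/12)·1 + 392/81·1 = 1 ✓
b·c: (-53/12)·2 + 392/81·27/14 = 1/2 ✓
b·c²: (-53/12)·4 + 392/81·729/196 = 1/3 ✓
b·Ac: 392/81·27/784 = 1/6 ✓; 3 stages ⇒ order 3.

3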